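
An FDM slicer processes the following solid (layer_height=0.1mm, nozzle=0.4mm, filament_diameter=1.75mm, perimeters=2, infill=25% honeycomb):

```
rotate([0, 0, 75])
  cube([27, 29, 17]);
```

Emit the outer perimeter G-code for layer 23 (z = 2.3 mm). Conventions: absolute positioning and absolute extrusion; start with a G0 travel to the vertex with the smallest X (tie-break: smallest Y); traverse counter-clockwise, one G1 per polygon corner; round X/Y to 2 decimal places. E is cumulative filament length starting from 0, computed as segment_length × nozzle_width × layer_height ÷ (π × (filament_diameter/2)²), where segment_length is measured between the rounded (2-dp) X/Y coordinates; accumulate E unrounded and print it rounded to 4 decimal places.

At z = 2.3 mm: the cube is present — its section is the full 27×29 rectangle; (whole slice rotated 75° about Z — lengths, areas and connectivity unchanged). The outline is a single polygon with 4 vertices. Extrusion per mm of travel: 0.4 × 0.1 / (π × 0.875²) = 0.016630. Accumulating E over each segment gives final E = 1.8626.

G0 X-28.01 Y7.51 Z2.30
G1 X0.00 Y0.00 E0.4823
G1 X6.99 Y26.08 E0.9313
G1 X-21.02 Y33.59 E1.4135
G1 X-28.01 Y7.51 E1.8626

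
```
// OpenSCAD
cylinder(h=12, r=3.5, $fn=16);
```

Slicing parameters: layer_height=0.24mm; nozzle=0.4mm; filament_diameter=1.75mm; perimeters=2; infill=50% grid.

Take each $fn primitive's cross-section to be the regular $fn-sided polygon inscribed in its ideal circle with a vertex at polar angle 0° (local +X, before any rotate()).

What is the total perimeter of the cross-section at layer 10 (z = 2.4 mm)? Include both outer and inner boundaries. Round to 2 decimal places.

21.85 mm

At z = 2.4 mm: the r=3.5 cylinder gives a regular 16-gon of circumradius 3.5 (constant along its height) (perimeter = 2·16·3.500·sin(180°/16) = 21.85 mm). Overall, the cross-section is a single solid region. Total boundary length (outer) = 21.85 mm.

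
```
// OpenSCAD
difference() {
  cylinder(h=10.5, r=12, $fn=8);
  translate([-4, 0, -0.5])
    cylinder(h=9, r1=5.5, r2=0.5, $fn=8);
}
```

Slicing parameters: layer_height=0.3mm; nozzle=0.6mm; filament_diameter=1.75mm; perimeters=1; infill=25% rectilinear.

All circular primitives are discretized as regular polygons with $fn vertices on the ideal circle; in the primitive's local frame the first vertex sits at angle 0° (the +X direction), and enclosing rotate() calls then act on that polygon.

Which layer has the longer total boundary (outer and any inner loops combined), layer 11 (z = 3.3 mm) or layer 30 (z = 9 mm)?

layer 11 (z = 3.3 mm)

Layer 11 (z = 3.3): the r=12 cylinder gives a regular 8-gon of circumradius 12 (constant along its height) (perimeter = 2·8·12.000·sin(180°/8) = 73.48 mm); the cone at (-4, 0) (r1=5.5→r2=0.5) has section circumradius 3.389 here — a regular 8-gon (perimeter = 2·8·3.389·sin(180°/8) = 20.75 mm); Subtracting the remaining from the first: starting from the r=12 cylinder, the cone at (-4, 0) lies wholly inside it (removes its full 32.48 mm² and its 20.75 mm outline becomes a hole wall) — boundary (outer + 1 inner loop) = 94.23 mm. So its perimeter = 94.23 mm. Layer 30 (z = 9): the r=12 cylinder gives a regular 8-gon of circumradius 12 (constant along its height) (perimeter = 2·8·12.000·sin(180°/8) = 73.48 mm); the cone at (-4, 0) does not reach this height (z outside [-0.5, 8.5]); Subtracting the remaining from the first: none of the subtracted shapes is present at this height, so the r=12 cylinder is unchanged — boundary = 73.48 mm. So its perimeter = 73.48 mm. Layer 11 is larger (94.23 vs 73.48 mm).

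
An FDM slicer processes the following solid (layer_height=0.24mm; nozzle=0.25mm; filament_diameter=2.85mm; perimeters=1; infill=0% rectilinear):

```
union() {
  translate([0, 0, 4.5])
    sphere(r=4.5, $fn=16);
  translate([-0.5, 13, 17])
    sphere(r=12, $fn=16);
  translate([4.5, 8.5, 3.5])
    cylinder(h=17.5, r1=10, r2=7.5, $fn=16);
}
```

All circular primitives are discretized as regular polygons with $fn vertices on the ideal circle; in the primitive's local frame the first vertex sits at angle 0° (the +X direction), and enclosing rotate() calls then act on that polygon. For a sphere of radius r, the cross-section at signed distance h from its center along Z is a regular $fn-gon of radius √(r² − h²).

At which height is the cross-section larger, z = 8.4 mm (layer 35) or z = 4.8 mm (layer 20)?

Layer 35 (z = 8.4): the sphere: section is a regular 16-gon, circumradius = √(r²−h²) = √(4.5²−3.9²) = 2.245 (area = (16/2)·2.245²·sin(360°/16) = 15.43 mm²); the r=12 sphere at (-0.5, 13) slices to a regular 16-gon of circumradius 8.369 (√(r²−h²) with h=8.6 from center) (area = (16/2)·8.369²·sin(360°/16) = 214.43 mm²); the cone at (4.5, 8.5) (r1=10→r2=7.5) has section circumradius 9.300 here — a regular 16-gon (area = (16/2)·9.300²·sin(360°/16) = 264.79 mm²); Merging all regions: the regions partially overlap — summed areas 494.64 mm² minus the doubly-counted overlap 129.49 mm² gives 365.16 mm² — area = 365.16 mm². So its area = 365.16 mm². Layer 20 (z = 4.8): the r=4.5 sphere slices to a regular 16-gon of circumradius 4.490 (√(r²−h²) with h=0.3 from center) (area = (16/2)·4.490²·sin(360°/16) = 61.72 mm²); the sphere at (-0.5, 13) does not reach this height (|z−center|=12.200 > r=12); the cone at (4.5, 8.5) (r1=10→r2=7.5) has section circumradius 9.814 here — a regular 16-gon (area = (16/2)·9.814²·sin(360°/16) = 294.88 mm²); Combining (union): the regions partially overlap — summed areas 356.60 mm² minus the doubly-counted overlap 28.45 mm² gives 328.15 mm² — area = 328.15 mm². So its area = 328.15 mm². Layer 35 is larger (365.16 vs 328.15 mm²).

layer 35 (z = 8.4 mm)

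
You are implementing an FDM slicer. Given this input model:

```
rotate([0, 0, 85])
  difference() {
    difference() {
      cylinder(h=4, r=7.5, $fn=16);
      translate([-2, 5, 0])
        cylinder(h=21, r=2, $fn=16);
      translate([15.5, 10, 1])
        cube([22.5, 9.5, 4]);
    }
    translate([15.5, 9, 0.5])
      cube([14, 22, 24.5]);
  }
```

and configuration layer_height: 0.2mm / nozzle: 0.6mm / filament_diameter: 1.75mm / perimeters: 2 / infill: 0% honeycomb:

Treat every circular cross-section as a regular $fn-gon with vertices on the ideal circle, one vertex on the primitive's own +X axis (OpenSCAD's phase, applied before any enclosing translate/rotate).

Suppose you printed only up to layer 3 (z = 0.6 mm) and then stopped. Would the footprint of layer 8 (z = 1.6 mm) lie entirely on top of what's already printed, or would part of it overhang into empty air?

Compare the two slices. At z = 0.6: the r=7.5 cylinder gives a regular 16-gon of circumradius 7.5 (constant along its height) (area = (16/2)·7.500²·sin(360°/16) = 172.21 mm²); the r=2 cylinder at (-2, 5) contributes a regular 16-gon of circumradius 2 (area = (16/2)·2.000²·sin(360°/16) = 12.25 mm²); the cube at (15.5, 10) is not intersected at this z (z outside [1, 5]); After the difference (first − rest): starting from the r=7.5 cylinder (172.21 mm²), the r=2 cylinder at (-2, 5) lies wholly inside it (removes its full 12.25 mm² and its 12.49 mm outline becomes a hole wall) — area = 159.96 mm²; the 14×22 cube at (15.5, 9) contributes its full rectangle (area 308.00 mm²); After the difference (first − rest): starting from the result so far (159.96 mm²), the 14×22 cube at (15.5, 9) misses the remaining region (no effect) — area = 159.96 mm²; (whole slice rotated 85° about Z — lengths, areas and connectivity unchanged). At z = 1.6: the r=7.5 cylinder contributes a regular 16-gon of circumradius 7.5 (area = (16/2)·7.500²·sin(360°/16) = 172.21 mm²); the r=2 cylinder at (-2, 5) gives a regular 16-gon of circumradius 2 (constant along its height) (area = (16/2)·2.000²·sin(360°/16) = 12.25 mm²); the cube at (15.5, 10) (footprint 22.5×9.5) is included at this height (area 213.75 mm²); After the difference (first − rest): starting from the r=7.5 cylinder (172.21 mm²), the r=2 cylinder at (-2, 5) lies wholly inside it (removes its full 12.25 mm² and its 12.49 mm outline becomes a hole wall); the 22.5×9.5 cube at (15.5, 10) misses the remaining region (no effect) — area = 159.96 mm²; the cube at (15.5, 9) is present — its section is the full 14×22 rectangle (area 308.00 mm²); Taking the first minus the rest: starting from the result so far (159.96 mm²), the 14×22 cube at (15.5, 9) misses the remaining region (no effect) — area = 159.96 mm²; (whole slice rotated 85° about Z — lengths, areas and connectivity unchanged). Checking containment: the cross-section at z = 1.6 is a subset of the cross-section at z = 0.6.

entirely on top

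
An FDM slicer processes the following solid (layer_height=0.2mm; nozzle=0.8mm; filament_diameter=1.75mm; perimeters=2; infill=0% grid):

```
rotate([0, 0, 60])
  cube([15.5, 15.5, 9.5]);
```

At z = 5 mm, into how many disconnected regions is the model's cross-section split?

1

At z = 5 mm: the 15.5×15.5 cube contributes its full rectangle; (whole slice rotated 60° about Z — lengths, areas and connectivity unchanged). The result has 1 disconnected region.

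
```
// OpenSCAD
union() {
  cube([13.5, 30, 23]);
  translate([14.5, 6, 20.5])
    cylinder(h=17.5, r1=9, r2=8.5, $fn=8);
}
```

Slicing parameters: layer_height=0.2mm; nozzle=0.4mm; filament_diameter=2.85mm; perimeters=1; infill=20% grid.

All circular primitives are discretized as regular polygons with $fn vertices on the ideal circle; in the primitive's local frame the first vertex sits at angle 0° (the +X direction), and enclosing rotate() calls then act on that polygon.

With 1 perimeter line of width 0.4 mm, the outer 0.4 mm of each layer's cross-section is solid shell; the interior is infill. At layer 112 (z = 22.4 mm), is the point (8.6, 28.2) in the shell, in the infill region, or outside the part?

At z = 22.4 mm: the cube (footprint 13.5×30) is included at this height; the cone at (14.5, 6) (r1=9→r2=8.5) has section circumradius 8.946 here — a regular 8-gon; Taking the union: the regions partially overlap (shared area 88.07 mm²), so overlapping operands fuse into one piece — 1 connected region. Overall, the cross-section is a single solid region. The nearest boundary edge runs (0.00, 30.00)→(13.50, 30.00); distance from the point to it = 1.80 mm. The point is inside the cross-section and 1.80 mm from the nearest boundary — more than the 0.4 mm shell width (1 × 0.4), so it's in the infill interior.

infill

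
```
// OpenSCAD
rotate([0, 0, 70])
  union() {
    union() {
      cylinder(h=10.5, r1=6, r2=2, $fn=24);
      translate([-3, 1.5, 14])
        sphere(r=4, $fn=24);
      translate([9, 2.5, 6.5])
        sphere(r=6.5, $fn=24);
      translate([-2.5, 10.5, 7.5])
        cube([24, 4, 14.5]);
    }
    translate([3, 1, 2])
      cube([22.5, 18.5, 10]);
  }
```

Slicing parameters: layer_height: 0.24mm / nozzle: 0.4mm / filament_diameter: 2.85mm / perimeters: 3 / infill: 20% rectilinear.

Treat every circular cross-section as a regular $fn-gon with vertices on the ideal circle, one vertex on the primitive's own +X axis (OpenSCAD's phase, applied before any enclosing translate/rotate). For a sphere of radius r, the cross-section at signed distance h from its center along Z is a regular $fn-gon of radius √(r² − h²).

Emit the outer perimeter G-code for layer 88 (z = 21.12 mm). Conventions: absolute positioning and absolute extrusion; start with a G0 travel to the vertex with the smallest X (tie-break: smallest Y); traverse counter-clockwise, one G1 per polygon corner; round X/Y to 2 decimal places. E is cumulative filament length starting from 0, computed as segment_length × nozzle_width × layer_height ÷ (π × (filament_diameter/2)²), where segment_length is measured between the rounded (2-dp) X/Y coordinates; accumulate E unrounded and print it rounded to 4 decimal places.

G0 X-14.48 Y2.61 Z21.12
G1 X-10.72 Y1.24 E0.0602
G1 X-2.51 Y23.79 E0.4214
G1 X-6.27 Y25.16 E0.4816
G1 X-14.48 Y2.61 E0.8427

At z = 21.12 mm: the cone is absent (z outside [0, 10.5]); the sphere at (-3, 1.5) is not intersected at this z (|z−center|=7.120 > r=4); the sphere at (9, 2.5) is not intersected at this z (|z−center|=14.620 > r=6.5); the cube at (-2.5, 10.5) (footprint 24×4) is included at this height; Taking the union: only the 24×4 cube at (-2.5, 10.5) is present, so the union is just that shape — 1 connected region; the cube at (3, 1) does not reach this height (z outside [2, 12]); Taking the union: only that combined region is present, so the union is just that shape — 1 connected region; (rotated 70° about Z; rotation is an isometry so areas/perimeters/island counts are preserved). The outline is a single polygon with 4 vertices. Extrusion per mm of travel: 0.4 × 0.24 / (π × 1.425²) = 0.015048. Accumulating E over each segment gives final E = 0.8427.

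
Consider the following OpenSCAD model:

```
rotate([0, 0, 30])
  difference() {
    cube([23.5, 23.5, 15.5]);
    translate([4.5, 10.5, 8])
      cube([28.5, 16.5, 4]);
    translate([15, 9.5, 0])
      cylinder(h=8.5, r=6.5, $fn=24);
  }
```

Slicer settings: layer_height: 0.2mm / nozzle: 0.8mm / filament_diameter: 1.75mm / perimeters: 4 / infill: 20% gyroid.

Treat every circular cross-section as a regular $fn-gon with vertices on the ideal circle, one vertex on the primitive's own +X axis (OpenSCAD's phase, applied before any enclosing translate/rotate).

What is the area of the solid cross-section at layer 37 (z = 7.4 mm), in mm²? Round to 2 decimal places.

421.03 mm²

At z = 7.4 mm: the 23.5×23.5 cube contributes its full rectangle (area 552.25 mm²); the cube at (4.5, 10.5) is absent (z outside [8, 12]); the cylinder at (15, 9.5): section is a regular 24-gon, circumradius r=6.5 (area = (24/2)·6.500²·sin(360°/24) = 131.22 mm²); After the difference (first − rest): starting from the 23.5×23.5 cube (552.25 mm²), the r=6.5 cylinder at (15, 9.5) lies wholly inside it (removes its full 131.22 mm² and its 40.72 mm outline becomes a hole wall) — area = 421.03 mm²; (whole slice rotated 30° about Z — lengths, areas and connectivity unchanged). Overall, the cross-section is one region with 1 hole. Net area = 421.03 mm².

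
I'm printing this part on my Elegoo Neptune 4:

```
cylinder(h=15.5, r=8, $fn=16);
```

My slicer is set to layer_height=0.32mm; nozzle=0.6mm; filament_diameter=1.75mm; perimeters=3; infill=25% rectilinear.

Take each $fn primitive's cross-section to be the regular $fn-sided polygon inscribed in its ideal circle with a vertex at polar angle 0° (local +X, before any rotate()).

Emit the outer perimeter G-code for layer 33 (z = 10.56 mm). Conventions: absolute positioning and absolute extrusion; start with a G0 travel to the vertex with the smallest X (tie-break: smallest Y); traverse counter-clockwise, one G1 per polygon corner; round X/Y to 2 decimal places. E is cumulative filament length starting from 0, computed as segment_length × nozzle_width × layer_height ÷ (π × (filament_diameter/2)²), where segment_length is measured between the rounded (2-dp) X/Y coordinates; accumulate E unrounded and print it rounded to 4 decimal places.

At z = 10.56 mm: the r=8 cylinder contributes a regular 16-gon of circumradius 8. The outline is a single polygon with 16 vertices. Extrusion per mm of travel: 0.6 × 0.32 / (π × 0.875²) = 0.079824. Accumulating E over each segment gives final E = 3.9869.

G0 X-8.00 Y0.00 Z10.56
G1 X-7.39 Y-3.06 E0.2491
G1 X-5.66 Y-5.66 E0.4984
G1 X-3.06 Y-7.39 E0.7476
G1 X0.00 Y-8.00 E0.9967
G1 X3.06 Y-7.39 E1.2458
G1 X5.66 Y-5.66 E1.4951
G1 X7.39 Y-3.06 E1.7444
G1 X8.00 Y0.00 E1.9934
G1 X7.39 Y3.06 E2.2425
G1 X5.66 Y5.66 E2.4918
G1 X3.06 Y7.39 E2.7411
G1 X0.00 Y8.00 E2.9901
G1 X-3.06 Y7.39 E3.2392
G1 X-5.66 Y5.66 E3.4885
G1 X-7.39 Y3.06 E3.7378
G1 X-8.00 Y0.00 E3.9869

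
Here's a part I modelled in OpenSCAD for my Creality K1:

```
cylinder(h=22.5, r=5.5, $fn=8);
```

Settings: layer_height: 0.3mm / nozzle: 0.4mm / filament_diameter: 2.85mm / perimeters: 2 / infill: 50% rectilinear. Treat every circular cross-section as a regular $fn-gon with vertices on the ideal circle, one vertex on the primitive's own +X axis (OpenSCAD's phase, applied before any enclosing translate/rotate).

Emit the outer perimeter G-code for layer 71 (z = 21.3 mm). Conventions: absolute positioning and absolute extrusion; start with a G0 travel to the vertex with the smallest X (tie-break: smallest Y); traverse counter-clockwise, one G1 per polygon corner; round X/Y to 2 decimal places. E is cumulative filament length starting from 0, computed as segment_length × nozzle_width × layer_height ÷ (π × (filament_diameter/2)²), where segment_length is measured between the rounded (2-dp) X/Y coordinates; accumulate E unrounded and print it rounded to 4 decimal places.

G0 X-5.50 Y0.00 Z21.30
G1 X-3.89 Y-3.89 E0.0792
G1 X0.00 Y-5.50 E0.1584
G1 X3.89 Y-3.89 E0.2376
G1 X5.50 Y0.00 E0.3168
G1 X3.89 Y3.89 E0.3960
G1 X0.00 Y5.50 E0.4752
G1 X-3.89 Y3.89 E0.5543
G1 X-5.50 Y0.00 E0.6335

At z = 21.3 mm: the r=5.5 cylinder contributes a regular 8-gon of circumradius 5.5. The outline is a single polygon with 8 vertices. Extrusion per mm of travel: 0.4 × 0.3 / (π × 1.425²) = 0.018811. Accumulating E over each segment gives final E = 0.6335.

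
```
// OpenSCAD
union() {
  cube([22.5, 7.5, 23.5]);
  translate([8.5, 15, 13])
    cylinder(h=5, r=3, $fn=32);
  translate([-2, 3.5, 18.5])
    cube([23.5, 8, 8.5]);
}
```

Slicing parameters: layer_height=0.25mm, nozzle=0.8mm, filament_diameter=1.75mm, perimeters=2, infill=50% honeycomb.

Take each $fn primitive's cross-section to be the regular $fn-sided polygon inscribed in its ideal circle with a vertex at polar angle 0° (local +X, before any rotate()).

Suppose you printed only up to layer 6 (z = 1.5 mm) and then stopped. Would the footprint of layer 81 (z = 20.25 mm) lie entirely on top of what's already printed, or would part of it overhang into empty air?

Compare the two slices. At z = 1.5: the 22.5×7.5 cube contributes its full rectangle (area 168.75 mm²); the cylinder at (8.5, 15) does not reach this height (z outside [13, 18]); the cube at (-2, 3.5) does not reach this height (z outside [18.5, 27]); Merging all regions: only the 22.5×7.5 cube is present, so the union is just that shape — area = 168.75 mm². At z = 20.25: the cube (footprint 22.5×7.5) is included at this height (area 168.75 mm²); the cylinder at (8.5, 15) is not intersected at this z (z outside [13, 18]); the 23.5×8 cube at (-2, 3.5) contributes its full rectangle (area 188.00 mm²); Taking the union: the regions partially overlap — summed areas 356.75 mm² minus the doubly-counted overlap 86.00 mm² gives 270.75 mm² — area = 270.75 mm². Checking containment: at z = 20.25 the cross-section extends beyond the z = 1.5 cross-section by about 102.00 mm².

part overhangs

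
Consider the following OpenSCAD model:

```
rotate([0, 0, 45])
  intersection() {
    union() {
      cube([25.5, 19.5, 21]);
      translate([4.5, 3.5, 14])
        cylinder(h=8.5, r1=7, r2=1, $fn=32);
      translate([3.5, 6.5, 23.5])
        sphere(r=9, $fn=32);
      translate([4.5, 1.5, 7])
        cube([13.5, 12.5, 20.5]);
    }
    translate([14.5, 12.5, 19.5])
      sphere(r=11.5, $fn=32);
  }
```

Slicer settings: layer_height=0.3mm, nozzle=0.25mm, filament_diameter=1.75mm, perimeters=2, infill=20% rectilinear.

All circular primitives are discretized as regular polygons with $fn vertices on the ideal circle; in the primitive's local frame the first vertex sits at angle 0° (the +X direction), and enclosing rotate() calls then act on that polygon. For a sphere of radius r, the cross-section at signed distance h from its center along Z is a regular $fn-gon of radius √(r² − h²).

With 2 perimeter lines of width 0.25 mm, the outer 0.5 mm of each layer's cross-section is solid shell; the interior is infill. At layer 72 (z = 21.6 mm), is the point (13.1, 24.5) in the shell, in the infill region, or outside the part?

outside

At z = 21.6 mm: the cube does not reach this height (z outside [0, 21]); the cone at (4.5, 3.5) (r1=7→r2=1) has section circumradius 1.635 here — a regular 32-gon; the r=9 sphere at (3.5, 6.5) contributes a regular 32-gon of circumradius √(9²−1.9²) = 8.797; the cube at (4.5, 1.5) is present — its section is the full 13.5×12.5 rectangle; Combining (union): the regions partially overlap (shared area 93.68 mm²), so overlapping operands fuse into one piece — 1 connected region; the sphere at (14.5, 12.5): section is a regular 32-gon, circumradius = √(r²−h²) = √(11.5²−2.1²) = 11.307; Keeping only the common overlap: the r=11.5 sphere at (14.5, 12.5) partially overlaps that combined region; clipping to the common part keeps 163.75 mm² — 1 connected region; (whole slice rotated 45° about Z — lengths, areas and connectivity unchanged). Overall, the cross-section is a single solid region. Undo the 45° rotation: the query point maps to (26.587, 8.061) in the un-rotated model frame. The nearest boundary edge runs (18.00, 14.00)→(18.00, 1.80); distance from the point to it = 8.59 mm. The point is not inside any of the regions above, so it lies outside the cross-section (8.59 mm from the nearest boundary).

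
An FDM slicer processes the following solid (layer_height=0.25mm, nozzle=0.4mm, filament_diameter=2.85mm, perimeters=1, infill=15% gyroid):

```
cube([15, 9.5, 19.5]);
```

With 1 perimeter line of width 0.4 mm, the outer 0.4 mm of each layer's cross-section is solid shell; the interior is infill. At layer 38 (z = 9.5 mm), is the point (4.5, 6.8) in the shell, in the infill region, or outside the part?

infill

At z = 9.5 mm: the cube is present — its section is the full 15×9.5 rectangle. Overall, the cross-section is a single solid region. The nearest boundary edge runs (15.00, 9.50)→(0.00, 9.50); distance from the point to it = 2.70 mm. The point is inside the cross-section and 2.70 mm from the nearest boundary — more than the 0.4 mm shell width (1 × 0.4), so it's in the infill interior.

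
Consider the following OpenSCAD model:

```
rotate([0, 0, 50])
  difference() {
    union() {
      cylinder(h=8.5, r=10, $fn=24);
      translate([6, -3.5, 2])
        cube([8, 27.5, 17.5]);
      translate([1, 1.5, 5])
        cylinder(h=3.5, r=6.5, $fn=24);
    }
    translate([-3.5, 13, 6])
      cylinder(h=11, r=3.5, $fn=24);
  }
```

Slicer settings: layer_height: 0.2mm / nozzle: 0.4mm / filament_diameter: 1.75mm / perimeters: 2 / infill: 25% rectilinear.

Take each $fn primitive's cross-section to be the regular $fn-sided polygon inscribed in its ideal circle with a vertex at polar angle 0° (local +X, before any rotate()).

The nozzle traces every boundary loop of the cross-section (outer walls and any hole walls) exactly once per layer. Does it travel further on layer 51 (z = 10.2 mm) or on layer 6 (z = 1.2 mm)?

layer 51 (z = 10.2 mm)

Layer 51 (z = 10.2): the cylinder does not reach this height (z outside [0, 8.5]); the cube at (6, -3.5) (footprint 8×27.5) is included at this height (perimeter 71.00 mm); the cylinder at (1, 1.5) does not reach this height (z outside [5, 8.5]); Combining (union): only the 8×27.5 cube at (6, -3.5) is present, so the union is just that shape — boundary = 71.00 mm; the r=3.5 cylinder at (-3.5, 13) gives a regular 24-gon of circumradius 3.5 (constant along its height) (perimeter = 2·24·3.500·sin(180°/24) = 21.93 mm); Subtracting the remaining from the first: starting from that combined region, the r=3.5 cylinder at (-3.5, 13) misses the remaining region (no effect) — boundary = 71.00 mm; (rotated 50° about Z; rotation is an isometry so areas/perimeters/island counts are preserved). So its perimeter = 71.00 mm. Layer 6 (z = 1.2): the cylinder: section is a regular 24-gon, circumradius r=10 (perimeter = 2·24·10.000·sin(180°/24) = 62.65 mm); the cube at (6, -3.5) does not reach this height (z outside [2, 19.5]); the cylinder at (1, 1.5) is absent (z outside [5, 8.5]); Merging all regions: only the r=10 cylinder is present, so the union is just that shape — boundary = 62.65 mm; the cylinder at (-3.5, 13) is not intersected at this z (z outside [6, 17]); Taking the first minus the rest: none of the subtracted shapes is present at this height, so that combined region is unchanged — boundary = 62.65 mm; (rotated 50° about Z; rotation is an isometry so areas/perimeters/island counts are preserved). So its perimeter = 62.65 mm. Layer 51 is larger (71.00 vs 62.65 mm).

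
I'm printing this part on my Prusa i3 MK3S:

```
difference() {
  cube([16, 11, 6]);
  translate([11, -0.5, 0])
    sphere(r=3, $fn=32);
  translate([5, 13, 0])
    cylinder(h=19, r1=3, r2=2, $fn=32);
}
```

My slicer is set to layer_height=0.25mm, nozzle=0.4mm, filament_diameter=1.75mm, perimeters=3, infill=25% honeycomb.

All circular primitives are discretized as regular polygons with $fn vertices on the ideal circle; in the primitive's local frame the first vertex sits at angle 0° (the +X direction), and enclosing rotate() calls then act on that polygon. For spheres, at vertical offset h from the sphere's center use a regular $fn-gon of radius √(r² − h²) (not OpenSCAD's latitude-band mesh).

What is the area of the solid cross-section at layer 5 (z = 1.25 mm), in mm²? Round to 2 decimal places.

164.37 mm²

At z = 1.25 mm: the cube is present — its section is the full 16×11 rectangle (area 176.00 mm²); the r=3 sphere at (11, -0.5) contributes a regular 32-gon of circumradius √(3²−1.25²) = 2.727 (area = (32/2)·2.727²·sin(360°/32) = 23.22 mm²); the cone at (5, 13) (r1=3→r2=2) has section circumradius 2.934 here — a regular 32-gon (area = (32/2)·2.934²·sin(360°/32) = 26.87 mm²); After the difference (first − rest): starting from the 16×11 cube (176.00 mm²), the r=3 sphere at (11, -0.5) partially overlaps it — only the 8.91 mm² overlap (of its 23.22 mm²) is removed, clipping the outline; the cone at (5, 13) partially overlaps it — only the 2.73 mm² overlap (of its 26.87 mm²) is removed, clipping the outline — area = 164.37 mm². Overall, the cross-section is a single solid region. Net area = 164.37 mm².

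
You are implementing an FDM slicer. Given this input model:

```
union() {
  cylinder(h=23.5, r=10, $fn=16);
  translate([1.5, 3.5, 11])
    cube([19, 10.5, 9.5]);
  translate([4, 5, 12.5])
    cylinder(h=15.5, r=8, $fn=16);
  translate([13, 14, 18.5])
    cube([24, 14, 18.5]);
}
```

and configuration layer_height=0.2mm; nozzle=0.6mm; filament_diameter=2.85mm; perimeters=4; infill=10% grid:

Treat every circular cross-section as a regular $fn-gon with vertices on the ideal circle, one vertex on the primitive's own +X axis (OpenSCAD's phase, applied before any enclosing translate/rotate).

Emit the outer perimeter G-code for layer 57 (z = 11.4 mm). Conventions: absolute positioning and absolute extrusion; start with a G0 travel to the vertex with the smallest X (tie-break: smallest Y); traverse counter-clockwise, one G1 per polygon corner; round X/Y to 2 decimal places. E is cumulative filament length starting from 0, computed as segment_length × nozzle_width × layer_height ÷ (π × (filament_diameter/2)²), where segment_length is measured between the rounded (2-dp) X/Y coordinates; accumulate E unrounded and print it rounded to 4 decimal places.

At z = 11.4 mm: the r=10 cylinder gives a regular 16-gon of circumradius 10 (constant along its height); the 19×10.5 cube at (1.5, 3.5) contributes its full rectangle; the cylinder at (4, 5) does not reach this height (z outside [12.5, 28]); the cube at (13, 14) does not reach this height (z outside [18.5, 37]); Combining (union): the regions partially overlap (shared area 33.23 mm²), so overlapping operands fuse into one piece — 1 connected region. The outline is a single polygon with 18 vertices. Extrusion per mm of travel: 0.6 × 0.2 / (π × 1.425²) = 0.018811. Accumulating E over each segment gives final E = 1.8232.

G0 X-10.00 Y0.00 Z11.40
G1 X-9.24 Y-3.83 E0.0734
G1 X-7.07 Y-7.07 E0.1468
G1 X-3.83 Y-9.24 E0.2202
G1 X0.00 Y-10.00 E0.2936
G1 X3.83 Y-9.24 E0.3671
G1 X7.07 Y-7.07 E0.4404
G1 X9.24 Y-3.83 E0.5138
G1 X10.00 Y0.00 E0.5872
G1 X9.30 Y3.50 E0.6543
G1 X20.50 Y3.50 E0.8650
G1 X20.50 Y14.00 E1.0625
G1 X1.50 Y14.00 E1.4199
G1 X1.50 Y9.70 E1.5008
G1 X0.00 Y10.00 E1.5296
G1 X-3.83 Y9.24 E1.6030
G1 X-7.07 Y7.07 E1.6764
G1 X-9.24 Y3.83 E1.7498
G1 X-10.00 Y0.00 E1.8232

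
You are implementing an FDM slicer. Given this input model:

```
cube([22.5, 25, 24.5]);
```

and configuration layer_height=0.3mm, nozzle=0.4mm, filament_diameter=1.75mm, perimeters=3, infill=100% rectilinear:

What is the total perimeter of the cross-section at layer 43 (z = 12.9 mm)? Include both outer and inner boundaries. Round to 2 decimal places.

95.00 mm

At z = 12.9 mm: the cube is present — its section is the full 22.5×25 rectangle (perimeter 95.00 mm). Overall, the cross-section is a single solid region. Total boundary length (outer) = 95.00 mm.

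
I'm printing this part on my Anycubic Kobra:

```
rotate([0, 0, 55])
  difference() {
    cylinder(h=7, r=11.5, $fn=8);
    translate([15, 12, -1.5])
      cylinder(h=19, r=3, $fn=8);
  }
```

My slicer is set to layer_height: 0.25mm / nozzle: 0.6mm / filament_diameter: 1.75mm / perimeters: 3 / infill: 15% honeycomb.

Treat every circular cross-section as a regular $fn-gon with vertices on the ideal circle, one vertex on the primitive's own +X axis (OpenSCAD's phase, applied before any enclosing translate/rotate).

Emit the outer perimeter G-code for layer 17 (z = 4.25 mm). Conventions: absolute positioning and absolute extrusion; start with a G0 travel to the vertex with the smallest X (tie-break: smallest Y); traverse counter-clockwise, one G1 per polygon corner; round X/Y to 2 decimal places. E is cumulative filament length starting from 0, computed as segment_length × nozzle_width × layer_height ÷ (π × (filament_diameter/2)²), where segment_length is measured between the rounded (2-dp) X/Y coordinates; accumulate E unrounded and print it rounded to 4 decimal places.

At z = 4.25 mm: the cylinder: section is a regular 8-gon, circumradius r=11.5; the r=3 cylinder at (15, 12) gives a regular 8-gon of circumradius 3 (constant along its height); After the difference (first − rest): starting from the r=11.5 cylinder, the r=3 cylinder at (15, 12) misses the remaining region (no effect) — 1 connected region; (whole slice rotated 55° about Z — lengths, areas and connectivity unchanged). The outline is a single polygon with 8 vertices. Extrusion per mm of travel: 0.6 × 0.25 / (π × 0.875²) = 0.062363. Accumulating E over each segment gives final E = 4.3926.

G0 X-11.33 Y-2.00 Z4.25
G1 X-6.60 Y-9.42 E0.5488
G1 X2.00 Y-11.33 E1.0981
G1 X9.42 Y-6.60 E1.6469
G1 X11.33 Y2.00 E2.1963
G1 X6.60 Y9.42 E2.7450
G1 X-2.00 Y11.33 E3.2944
G1 X-9.42 Y6.60 E3.8432
G1 X-11.33 Y-2.00 E4.3926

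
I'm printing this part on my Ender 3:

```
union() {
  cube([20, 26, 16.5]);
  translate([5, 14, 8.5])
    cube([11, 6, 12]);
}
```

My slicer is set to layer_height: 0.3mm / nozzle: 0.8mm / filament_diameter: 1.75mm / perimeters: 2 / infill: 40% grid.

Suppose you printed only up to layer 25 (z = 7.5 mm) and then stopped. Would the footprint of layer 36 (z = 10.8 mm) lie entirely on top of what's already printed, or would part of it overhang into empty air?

Compare the two slices. At z = 7.5: the cube (footprint 20×26) is included at this height (area 520.00 mm²); the cube at (5, 14) is not intersected at this z (z outside [8.5, 20.5]); Taking the union: only the 20×26 cube is present, so the union is just that shape — area = 520.00 mm². At z = 10.8: the cube (footprint 20×26) is included at this height (area 520.00 mm²); the 11×6 cube at (5, 14) contributes its full rectangle (area 66.00 mm²); Merging all regions: the 11×6 cube at (5, 14) lies entirely inside the 20×26 cube, so the union is just the 20×26 cube — area = 520.00 mm². Checking containment: the cross-section at z = 10.8 is a subset of the cross-section at z = 7.5.

entirely on top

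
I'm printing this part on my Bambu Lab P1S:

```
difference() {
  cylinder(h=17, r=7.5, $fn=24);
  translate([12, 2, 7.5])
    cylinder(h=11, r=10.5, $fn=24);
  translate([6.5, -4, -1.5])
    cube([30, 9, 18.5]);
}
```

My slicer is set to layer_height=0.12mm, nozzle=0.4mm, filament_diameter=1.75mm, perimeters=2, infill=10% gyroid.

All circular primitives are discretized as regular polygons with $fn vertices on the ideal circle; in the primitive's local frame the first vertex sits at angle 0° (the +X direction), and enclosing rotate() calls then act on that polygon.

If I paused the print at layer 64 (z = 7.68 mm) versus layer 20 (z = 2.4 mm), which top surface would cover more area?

layer 20 (z = 2.4 mm)

Layer 64 (z = 7.68): the r=7.5 cylinder contributes a regular 24-gon of circumradius 7.5 (area = (24/2)·7.500²·sin(360°/24) = 174.70 mm²); the cylinder at (12, 2): section is a regular 24-gon, circumradius r=10.5 (area = (24/2)·10.500²·sin(360°/24) = 342.42 mm²); the cube at (6.5, -4) (footprint 30×9) is included at this height (area 270.00 mm²); Taking the first minus the rest: starting from the r=7.5 cylinder (174.70 mm²), the r=10.5 cylinder at (12, 2) partially overlaps it — only the 50.88 mm² overlap (of its 342.42 mm²) is removed, clipping the outline; the 30×9 cube at (6.5, -4) misses the remaining region (no effect) — area = 123.82 mm². So its area = 123.82 mm². Layer 20 (z = 2.4): the r=7.5 cylinder contributes a regular 24-gon of circumradius 7.5 (area = (24/2)·7.500²·sin(360°/24) = 174.70 mm²); the cylinder at (12, 2) does not reach this height (z outside [7.5, 18.5]); the 30×9 cube at (6.5, -4) contributes its full rectangle (area 270.00 mm²); Subtracting the remaining from the first: starting from the r=7.5 cylinder (174.70 mm²), the 30×9 cube at (6.5, -4) partially overlaps it — only the 4.72 mm² overlap (of its 270.00 mm²) is removed, clipping the outline — area = 169.98 mm². So its area = 169.98 mm². Layer 20 is larger (169.98 vs 123.82 mm²).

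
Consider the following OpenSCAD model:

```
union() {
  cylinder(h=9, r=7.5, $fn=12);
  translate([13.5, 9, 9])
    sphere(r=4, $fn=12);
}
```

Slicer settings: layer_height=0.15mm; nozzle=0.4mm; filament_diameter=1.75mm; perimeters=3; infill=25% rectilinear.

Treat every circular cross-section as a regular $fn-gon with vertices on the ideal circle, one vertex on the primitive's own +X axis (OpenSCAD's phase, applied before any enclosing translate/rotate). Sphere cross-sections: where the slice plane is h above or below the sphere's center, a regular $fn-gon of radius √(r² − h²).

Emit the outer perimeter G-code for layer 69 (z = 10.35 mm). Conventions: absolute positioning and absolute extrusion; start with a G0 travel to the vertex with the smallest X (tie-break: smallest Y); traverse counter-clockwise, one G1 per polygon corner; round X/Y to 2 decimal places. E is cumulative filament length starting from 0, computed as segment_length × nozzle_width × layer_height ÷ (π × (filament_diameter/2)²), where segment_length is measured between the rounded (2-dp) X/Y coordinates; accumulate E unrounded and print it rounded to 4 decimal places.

G0 X9.73 Y9.00 Z10.35
G1 X10.24 Y7.12 E0.0486
G1 X11.62 Y5.74 E0.0973
G1 X13.50 Y5.23 E0.1459
G1 X15.38 Y5.74 E0.1945
G1 X16.76 Y7.12 E0.2431
G1 X17.27 Y9.00 E0.2917
G1 X16.76 Y10.88 E0.3403
G1 X15.38 Y12.26 E0.3890
G1 X13.50 Y12.77 E0.4376
G1 X11.62 Y12.26 E0.4862
G1 X10.24 Y10.88 E0.5349
G1 X9.73 Y9.00 E0.5835

At z = 10.35 mm: the cylinder is not intersected at this z (z outside [0, 9]); the r=4 sphere at (13.5, 9) contributes a regular 12-gon of circumradius √(4²−1.35²) = 3.765; Merging all regions: only the r=4 sphere at (13.5, 9) is present, so the union is just that shape — 1 connected region. The outline is a single polygon with 12 vertices. Extrusion per mm of travel: 0.4 × 0.15 / (π × 0.875²) = 0.024945. Accumulating E over each segment gives final E = 0.5835.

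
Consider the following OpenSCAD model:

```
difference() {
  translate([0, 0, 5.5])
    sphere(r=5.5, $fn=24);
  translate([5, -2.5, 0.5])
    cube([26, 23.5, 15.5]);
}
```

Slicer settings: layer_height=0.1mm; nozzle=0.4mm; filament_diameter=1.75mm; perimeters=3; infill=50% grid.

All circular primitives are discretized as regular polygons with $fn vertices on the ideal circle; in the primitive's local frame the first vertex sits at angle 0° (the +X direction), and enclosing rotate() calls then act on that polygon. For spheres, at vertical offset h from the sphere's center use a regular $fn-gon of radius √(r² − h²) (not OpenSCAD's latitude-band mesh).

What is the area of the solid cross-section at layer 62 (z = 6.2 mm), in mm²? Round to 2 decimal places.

91.23 mm²

At z = 6.2 mm: the r=5.5 sphere contributes a regular 24-gon of circumradius √(5.5²−0.7²) = 5.455 (area = (24/2)·5.455²·sin(360°/24) = 92.43 mm²); the 26×23.5 cube at (5, -2.5) contributes its full rectangle (area 611.00 mm²); Taking the first minus the rest: starting from the r=5.5 sphere (92.43 mm²), the 26×23.5 cube at (5, -2.5) partially overlaps it — only the 1.20 mm² overlap (of its 611.00 mm²) is removed, clipping the outline — area = 91.23 mm². Overall, the cross-section is a single solid region. Net area = 91.23 mm².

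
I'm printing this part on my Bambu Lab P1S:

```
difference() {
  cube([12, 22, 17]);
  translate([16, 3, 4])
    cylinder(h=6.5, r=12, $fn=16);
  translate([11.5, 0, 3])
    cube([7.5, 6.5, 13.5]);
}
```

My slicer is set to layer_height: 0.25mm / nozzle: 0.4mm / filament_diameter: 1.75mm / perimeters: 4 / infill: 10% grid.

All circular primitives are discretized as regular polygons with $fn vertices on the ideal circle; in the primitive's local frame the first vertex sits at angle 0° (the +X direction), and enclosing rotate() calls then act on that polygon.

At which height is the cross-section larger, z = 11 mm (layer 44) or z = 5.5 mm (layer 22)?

layer 44 (z = 11 mm)

Layer 44 (z = 11): the 12×22 cube contributes its full rectangle (area 264.00 mm²); the cylinder at (16, 3) is not intersected at this z (z outside [4, 10.5]); the 7.5×6.5 cube at (11.5, 0) contributes its full rectangle (area 48.75 mm²); After the difference (first − rest): starting from the 12×22 cube (264.00 mm²), the 7.5×6.5 cube at (11.5, 0) partially overlaps it — only the 3.25 mm² overlap (of its 48.75 mm²) is removed, clipping the outline — area = 260.75 mm². So its area = 260.75 mm². Layer 22 (z = 5.5): the cube is present — its section is the full 12×22 rectangle (area 264.00 mm²); the r=12 cylinder at (16, 3) gives a regular 16-gon of circumradius 12 (constant along its height) (area = (16/2)·12.000²·sin(360°/16) = 440.85 mm²); the cube at (11.5, 0) is present — its section is the full 7.5×6.5 rectangle (area 48.75 mm²); Taking the first minus the rest: starting from the 12×22 cube (264.00 mm²), the r=12 cylinder at (16, 3) partially overlaps it — only the 86.91 mm² overlap (of its 440.85 mm²) is removed, clipping the outline; the 7.5×6.5 cube at (11.5, 0) misses the remaining region (no effect) — area = 177.09 mm². So its area = 177.09 mm². Layer 44 is larger (260.75 vs 177.09 mm²).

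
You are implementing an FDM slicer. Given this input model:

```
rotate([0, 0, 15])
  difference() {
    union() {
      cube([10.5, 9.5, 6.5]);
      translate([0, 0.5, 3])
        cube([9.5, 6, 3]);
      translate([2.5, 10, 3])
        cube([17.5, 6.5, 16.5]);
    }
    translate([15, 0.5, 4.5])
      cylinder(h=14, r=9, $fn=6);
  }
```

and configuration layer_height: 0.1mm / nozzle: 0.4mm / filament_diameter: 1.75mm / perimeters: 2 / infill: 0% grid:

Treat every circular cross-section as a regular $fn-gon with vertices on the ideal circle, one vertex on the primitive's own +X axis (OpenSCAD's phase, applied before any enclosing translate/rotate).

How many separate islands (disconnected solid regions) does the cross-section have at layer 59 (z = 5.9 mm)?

At z = 5.9 mm: the 10.5×9.5 cube contributes its full rectangle; the 9.5×6 cube at (0, 0.5) contributes its full rectangle; the cube at (2.5, 10) (footprint 17.5×6.5) is included at this height; Taking the union: the regions partially overlap (shared area 57.00 mm²), so overlapping operands fuse into one piece — 2 connected regions; the r=9 cylinder at (15, 0.5) gives a regular 6-gon of circumradius 9 (constant along its height); Taking the first minus the rest: starting from the result so far, the r=9 cylinder at (15, 0.5) partially overlaps it — only the 19.71 mm² overlap (of its 210.44 mm²) is removed, clipping the outline — 2 connected regions; (rotated 15° about Z; rotation is an isometry so areas/perimeters/island counts are preserved). Overall, the cross-section has 2 separate islands. Island count = 2.

2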